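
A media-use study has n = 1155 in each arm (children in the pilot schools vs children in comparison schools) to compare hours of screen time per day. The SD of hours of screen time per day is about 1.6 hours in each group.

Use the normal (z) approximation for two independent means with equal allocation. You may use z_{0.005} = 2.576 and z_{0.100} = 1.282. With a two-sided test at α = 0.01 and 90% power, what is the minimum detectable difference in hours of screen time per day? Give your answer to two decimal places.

Minimum detectable difference ≈ 0.26 hours

δ = (z_{α/2} + z_β) · √((σ₁²+σ₂²)/n)
  = (2.576 + 1.282) · √(5.12/1155)
  = 3.858 · √0.00443
  = 3.858 · 0.0666
  = 0.2569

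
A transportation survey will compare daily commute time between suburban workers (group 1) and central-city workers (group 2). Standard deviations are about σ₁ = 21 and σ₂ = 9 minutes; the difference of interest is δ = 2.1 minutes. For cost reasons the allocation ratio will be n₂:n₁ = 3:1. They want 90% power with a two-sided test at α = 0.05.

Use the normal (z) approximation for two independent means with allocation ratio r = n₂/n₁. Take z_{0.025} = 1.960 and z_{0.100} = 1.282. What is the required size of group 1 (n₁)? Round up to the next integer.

n₁ = (z_{α/2} + z_β)² · (σ₁² + σ₂²/r) / δ²
   = (1.960 + 1.282)² · (21² + 9²/3) / 2.1²
   = 10.5106 · (441 + 27) / 4.41
   = 10.5106 · 468 / 4.41
   = 1115.41
Round up → n₁ = 1116; n₂ = r·n₁ = 3 × 1116 = 3348.

n₁ = 1116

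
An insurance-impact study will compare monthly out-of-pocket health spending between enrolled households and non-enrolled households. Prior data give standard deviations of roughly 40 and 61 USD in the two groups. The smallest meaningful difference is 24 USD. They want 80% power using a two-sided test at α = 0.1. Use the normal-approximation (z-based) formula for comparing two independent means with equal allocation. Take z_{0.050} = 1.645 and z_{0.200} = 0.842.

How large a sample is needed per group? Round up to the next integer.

n = 58 per group

n = (z_{α/2} + z_β)² · (σ₁² + σ₂²) / δ²
  = (1.645 + 0.842)² · (40² + 61² = 5321) / 24²
  = 6.1852 · 5321 / 576
  = 57.14
Round up → n = 58 per group.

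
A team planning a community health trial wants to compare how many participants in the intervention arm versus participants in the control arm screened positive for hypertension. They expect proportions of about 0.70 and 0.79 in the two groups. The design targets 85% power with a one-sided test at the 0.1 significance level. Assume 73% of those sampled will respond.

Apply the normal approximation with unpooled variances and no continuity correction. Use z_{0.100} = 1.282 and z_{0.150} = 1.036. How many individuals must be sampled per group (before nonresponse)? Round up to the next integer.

n = (z_α + z_β)² · [p₁(1−p₁) + p₂(1−p₂)] / (p₁ − p₂)²
  = (1.282 + 1.036)² · (0.70·0.30 + 0.79·0.21) / (-0.09)²
  = (2.318)² · (0.2100 + 0.1659) / 0.0081
  = 5.3731 · 0.3759 / 0.0081
  = 249.35
Adjust for 73% response: 249.35 / 0.73 = 341.58.
Round up → n = 342 per group.

n = 342 per group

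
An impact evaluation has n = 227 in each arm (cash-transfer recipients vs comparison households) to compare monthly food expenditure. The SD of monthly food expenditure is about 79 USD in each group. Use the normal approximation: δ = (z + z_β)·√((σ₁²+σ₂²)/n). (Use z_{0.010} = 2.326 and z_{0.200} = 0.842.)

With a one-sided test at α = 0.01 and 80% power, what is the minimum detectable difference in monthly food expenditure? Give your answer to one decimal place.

Minimum detectable difference ≈ 23.5 USD

δ = (z_α + z_β) · √((σ₁²+σ₂²)/n)
  = (2.326 + 0.842) · √(12482/227)
  = 3.168 · √54.9868
  = 3.168 · 7.4153
  = 23.4917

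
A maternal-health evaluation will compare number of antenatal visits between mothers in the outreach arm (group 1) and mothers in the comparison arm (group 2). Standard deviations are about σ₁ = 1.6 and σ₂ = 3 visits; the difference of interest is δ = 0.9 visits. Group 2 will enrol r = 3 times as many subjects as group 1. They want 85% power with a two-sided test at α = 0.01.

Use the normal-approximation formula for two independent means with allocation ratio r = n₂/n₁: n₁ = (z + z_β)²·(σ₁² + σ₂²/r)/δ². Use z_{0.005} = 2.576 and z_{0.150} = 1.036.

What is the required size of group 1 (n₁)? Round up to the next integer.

n₁ = (z_{α/2} + z_β)² · (σ₁² + σ₂²/r) / δ²
   = (2.576 + 1.036)² · (1.6² + 3²/3) / 0.9²
   = 13.0465 · (2.56 + 3) / 0.81
   = 13.0465 · 5.56 / 0.81
   = 89.55
Round up → n₁ = 90; n₂ = r·n₁ = 3 × 90 = 270.

n₁ = 90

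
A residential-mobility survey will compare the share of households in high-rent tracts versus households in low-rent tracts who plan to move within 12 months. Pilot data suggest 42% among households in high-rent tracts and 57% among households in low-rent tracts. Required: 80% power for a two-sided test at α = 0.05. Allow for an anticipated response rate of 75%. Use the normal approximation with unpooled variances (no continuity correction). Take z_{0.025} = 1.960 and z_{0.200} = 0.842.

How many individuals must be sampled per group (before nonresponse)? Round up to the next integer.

n = 228 per group

n = (z_{α/2} + z_β)² · [p₁(1−p₁) + p₂(1−p₂)] / (p₁ − p₂)²
  = (1.960 + 0.842)² · (0.42·0.58 + 0.57·0.43) / (-0.15)²
  = (2.802)² · (0.2436 + 0.2451) / 0.0225
  = 7.8512 · 0.4887 / 0.0225
  = 170.53
Adjust for 75% response: 170.53 / 0.75 = 227.37.
Round up → n = 228 per group.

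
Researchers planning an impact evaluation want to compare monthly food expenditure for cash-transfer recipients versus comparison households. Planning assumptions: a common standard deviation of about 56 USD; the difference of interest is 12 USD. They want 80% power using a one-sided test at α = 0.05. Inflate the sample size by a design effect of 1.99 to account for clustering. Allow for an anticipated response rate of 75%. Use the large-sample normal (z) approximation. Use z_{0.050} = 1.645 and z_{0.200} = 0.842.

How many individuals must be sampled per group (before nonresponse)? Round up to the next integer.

n = 715 per group

n = (z_α + z_β)² · (σ₁² + σ₂²) / δ²
  = (1.645 + 0.842)² · (2·56² = 6272) / 12²
  = 6.1852 · 6272 / 144
  = 269.40
Design effect: 1.99 × 269.40 = 536.10.
Adjust for 75% response: 536.10 / 0.75 = 714.80.
Round up → n = 715 per group.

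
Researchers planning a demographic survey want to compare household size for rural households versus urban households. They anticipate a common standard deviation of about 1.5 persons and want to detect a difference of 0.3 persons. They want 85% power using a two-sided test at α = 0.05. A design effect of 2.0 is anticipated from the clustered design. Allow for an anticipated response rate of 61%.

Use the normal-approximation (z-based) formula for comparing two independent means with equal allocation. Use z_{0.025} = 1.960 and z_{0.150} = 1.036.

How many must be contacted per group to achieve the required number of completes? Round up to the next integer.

n = 1472 per group

n = (z_{α/2} + z_β)² · (σ₁² + σ₂²) / δ²
  = (1.960 + 1.036)² · (2·1.5² = 4.5) / 0.3²
  = 8.9760 · 4.5 / 0.09
  = 448.80
Design effect: 2.0 × 448.80 = 897.60.
Adjust for 61% response: 897.60 / 0.61 = 1471.48.
Round up → n = 1472 per group.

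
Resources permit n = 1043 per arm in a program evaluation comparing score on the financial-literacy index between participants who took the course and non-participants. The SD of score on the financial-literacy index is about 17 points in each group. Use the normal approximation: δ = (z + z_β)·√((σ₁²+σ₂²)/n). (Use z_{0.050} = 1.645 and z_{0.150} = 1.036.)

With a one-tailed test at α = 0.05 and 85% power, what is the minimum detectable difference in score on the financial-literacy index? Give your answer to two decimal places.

δ = (z_α + z_β) · √((σ₁²+σ₂²)/n)
  = (1.645 + 1.036) · √(578/1043)
  = 2.681 · √0.55417
  = 2.681 · 0.7444
  = 1.9958

Minimum detectable difference ≈ 2.00 points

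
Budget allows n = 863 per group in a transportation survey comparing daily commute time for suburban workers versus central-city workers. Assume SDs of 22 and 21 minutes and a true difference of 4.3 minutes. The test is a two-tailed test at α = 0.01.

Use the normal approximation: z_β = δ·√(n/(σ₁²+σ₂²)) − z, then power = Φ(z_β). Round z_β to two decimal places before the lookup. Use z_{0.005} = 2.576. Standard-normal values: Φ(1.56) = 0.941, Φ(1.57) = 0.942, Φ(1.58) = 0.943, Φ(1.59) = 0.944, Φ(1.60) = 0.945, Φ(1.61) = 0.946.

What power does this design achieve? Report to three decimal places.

Power ≈ 0.943

z_β = δ·√(n/(σ₁²+σ₂²)) − z_{α/2}
    = 4.3 · √(863/925) − 2.576
    = 4.3 · 0.96591 − 2.576
    = 4.1534 − 2.576 = 1.5774 → 1.58
Power = Φ(1.58) = 0.943.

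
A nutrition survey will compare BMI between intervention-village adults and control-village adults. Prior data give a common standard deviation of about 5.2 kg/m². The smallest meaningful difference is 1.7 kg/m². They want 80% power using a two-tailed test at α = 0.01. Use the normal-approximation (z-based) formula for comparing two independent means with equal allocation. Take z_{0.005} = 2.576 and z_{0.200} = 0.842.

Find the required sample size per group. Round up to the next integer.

n = 219 per group

n = (z_{α/2} + z_β)² · (σ₁² + σ₂²) / δ²
  = (2.576 + 0.842)² · (2·5.2² = 54.08) / 1.7²
  = 11.6827 · 54.08 / 2.89
  = 218.62
Round up → n = 219 per group.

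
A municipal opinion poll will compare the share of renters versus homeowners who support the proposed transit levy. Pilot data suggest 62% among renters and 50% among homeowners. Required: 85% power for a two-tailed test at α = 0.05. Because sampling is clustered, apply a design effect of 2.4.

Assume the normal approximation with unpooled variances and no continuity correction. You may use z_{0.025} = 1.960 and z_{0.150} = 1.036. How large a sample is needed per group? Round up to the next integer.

n = (z_{α/2} + z_β)² · [p₁(1−p₁) + p₂(1−p₂)] / (p₁ − p₂)²
  = (1.960 + 1.036)² · (0.62·0.38 + 0.50·0.50) / (0.12)²
  = (2.996)² · (0.2356 + 0.2500) / 0.0144
  = 8.9760 · 0.4856 / 0.0144
  = 302.69
Design effect: 2.4 × 302.69 = 726.46.
Round up → n = 727 per group.

n = 727 per group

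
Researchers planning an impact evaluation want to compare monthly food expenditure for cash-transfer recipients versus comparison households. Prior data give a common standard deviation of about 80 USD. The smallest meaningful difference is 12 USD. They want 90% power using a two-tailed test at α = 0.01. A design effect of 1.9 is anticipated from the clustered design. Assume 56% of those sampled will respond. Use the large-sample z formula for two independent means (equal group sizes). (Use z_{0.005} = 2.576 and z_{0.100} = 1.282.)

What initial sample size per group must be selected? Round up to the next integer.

n = (z_{α/2} + z_β)² · (σ₁² + σ₂²) / δ²
  = (2.576 + 1.282)² · (2·80² = 12800) / 12²
  = 14.8842 · 12800 / 144
  = 1323.04
Design effect: 1.9 × 1323.04 = 2513.77.
Adjust for 56% response: 2513.77 / 0.56 = 4488.87.
Round up → n = 4489 per group.

n = 4489 per group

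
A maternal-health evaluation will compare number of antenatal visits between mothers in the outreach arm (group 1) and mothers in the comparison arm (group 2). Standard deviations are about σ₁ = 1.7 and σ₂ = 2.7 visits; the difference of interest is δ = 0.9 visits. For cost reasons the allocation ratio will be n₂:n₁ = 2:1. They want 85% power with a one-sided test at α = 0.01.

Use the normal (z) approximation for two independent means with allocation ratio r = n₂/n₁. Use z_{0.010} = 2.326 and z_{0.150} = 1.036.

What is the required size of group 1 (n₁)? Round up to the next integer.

n₁ = (z_α + z_β)² · (σ₁² + σ₂²/r) / δ²
   = (2.326 + 1.036)² · (1.7² + 2.7²/2) / 0.9²
   = 11.3030 · (2.89 + 3.645) / 0.81
   = 11.3030 · 6.535 / 0.81
   = 91.19
Round up → n₁ = 92; n₂ = r·n₁ = 2 × 92 = 184.

n₁ = 92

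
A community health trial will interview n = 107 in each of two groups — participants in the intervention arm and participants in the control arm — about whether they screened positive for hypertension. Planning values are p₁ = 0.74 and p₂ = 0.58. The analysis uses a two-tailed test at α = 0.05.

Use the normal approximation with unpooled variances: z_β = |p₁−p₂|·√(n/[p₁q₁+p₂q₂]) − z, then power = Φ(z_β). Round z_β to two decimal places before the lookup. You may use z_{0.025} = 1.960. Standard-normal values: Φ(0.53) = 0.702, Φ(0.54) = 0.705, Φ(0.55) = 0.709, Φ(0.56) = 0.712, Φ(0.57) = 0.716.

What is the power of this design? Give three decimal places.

Power ≈ 0.709

z_β = |p₁−p₂|·√(n/[p₁q₁+p₂q₂]) − z_{α/2}
    = 0.16 · √(107/0.4360) − 1.960
    = 0.16 · 15.6657 − 1.960
    = 2.5065 − 1.960 = 0.5465 → 0.55
Power = Φ(0.55) = 0.709.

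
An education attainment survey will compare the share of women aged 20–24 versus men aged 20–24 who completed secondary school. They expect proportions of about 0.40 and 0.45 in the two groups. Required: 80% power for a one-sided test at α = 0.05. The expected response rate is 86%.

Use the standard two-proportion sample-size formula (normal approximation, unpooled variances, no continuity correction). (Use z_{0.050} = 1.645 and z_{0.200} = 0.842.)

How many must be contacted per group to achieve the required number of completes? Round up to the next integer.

n = 1403 per group

n = (z_α + z_β)² · [p₁(1−p₁) + p₂(1−p₂)] / (p₁ − p₂)²
  = (1.645 + 0.842)² · (0.40·0.60 + 0.45·0.55) / (-0.05)²
  = (2.487)² · (0.2400 + 0.2475) / 0.0025
  = 6.1852 · 0.4875 / 0.0025
  = 1206.11
Adjust for 86% response: 1206.11 / 0.86 = 1402.45.
Round up → n = 1403 per group.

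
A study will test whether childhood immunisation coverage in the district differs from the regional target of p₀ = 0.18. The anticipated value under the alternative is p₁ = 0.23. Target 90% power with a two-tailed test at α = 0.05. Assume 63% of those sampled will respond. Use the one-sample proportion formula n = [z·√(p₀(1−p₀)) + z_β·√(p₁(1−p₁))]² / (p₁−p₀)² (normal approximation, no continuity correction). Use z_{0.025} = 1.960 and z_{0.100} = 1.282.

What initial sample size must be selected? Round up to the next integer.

n = 1061

n = [z_{α/2}·√(p₀q₀) + z_β·√(p₁q₁)]² / (p₁ − p₀)²
  = [1.960·√(0.18·0.82) + 1.282·√(0.23·0.77)]² / (0.05)²
  = [1.960·0.3842 + 1.282·0.4208]² / 0.0025
  = [1.2925]² / 0.0025
  = 668.24
Adjust for 63% response: 668.24 / 0.63 = 1060.69.
Round up → n = 1061.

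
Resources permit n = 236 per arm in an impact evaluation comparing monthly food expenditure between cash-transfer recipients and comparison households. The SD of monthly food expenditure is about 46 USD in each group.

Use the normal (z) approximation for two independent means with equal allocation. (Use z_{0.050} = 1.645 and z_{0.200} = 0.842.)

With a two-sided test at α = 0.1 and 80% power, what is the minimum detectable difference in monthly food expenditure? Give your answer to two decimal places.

Minimum detectable difference ≈ 10.53 USD

δ = (z_{α/2} + z_β) · √((σ₁²+σ₂²)/n)
  = (1.645 + 0.842) · √(4232/236)
  = 2.487 · √17.9322
  = 2.487 · 4.2346
  = 10.5316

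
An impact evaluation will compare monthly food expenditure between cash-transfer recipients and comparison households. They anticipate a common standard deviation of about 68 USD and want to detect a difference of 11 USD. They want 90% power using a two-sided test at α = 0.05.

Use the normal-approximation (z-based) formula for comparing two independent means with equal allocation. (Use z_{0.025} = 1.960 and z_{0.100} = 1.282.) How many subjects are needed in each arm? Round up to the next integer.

n = (z_{α/2} + z_β)² · (σ₁² + σ₂²) / δ²
  = (1.960 + 1.282)² · (2·68² = 9248) / 11²
  = 10.5106 · 9248 / 121
  = 803.32
Round up → n = 804 per group.

n = 804 per group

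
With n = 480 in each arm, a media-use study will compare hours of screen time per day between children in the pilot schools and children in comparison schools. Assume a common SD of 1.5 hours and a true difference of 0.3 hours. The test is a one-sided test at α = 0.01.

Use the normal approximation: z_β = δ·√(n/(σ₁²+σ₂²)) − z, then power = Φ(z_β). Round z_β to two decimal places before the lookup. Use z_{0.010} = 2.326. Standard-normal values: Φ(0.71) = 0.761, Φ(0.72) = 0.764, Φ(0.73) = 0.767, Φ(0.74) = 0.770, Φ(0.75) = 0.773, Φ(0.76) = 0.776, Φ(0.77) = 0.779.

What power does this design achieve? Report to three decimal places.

z_β = δ·√(n/(σ₁²+σ₂²)) − z_α
    = 0.3 · √(480/4.5) − 2.326
    = 0.3 · 10.32796 − 2.326
    = 3.0984 − 2.326 = 0.7724 → 0.77
Power = Φ(0.77) = 0.779.

Power ≈ 0.779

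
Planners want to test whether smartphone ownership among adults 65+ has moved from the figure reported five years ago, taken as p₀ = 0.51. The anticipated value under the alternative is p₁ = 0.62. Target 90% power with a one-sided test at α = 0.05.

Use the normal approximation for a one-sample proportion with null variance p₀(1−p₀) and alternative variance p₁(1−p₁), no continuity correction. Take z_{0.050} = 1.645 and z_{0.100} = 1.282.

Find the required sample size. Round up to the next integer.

n = [z_α·√(p₀q₀) + z_β·√(p₁q₁)]² / (p₁ − p₀)²
  = [1.645·√(0.51·0.49) + 1.282·√(0.62·0.38)]² / (0.11)²
  = [1.645·0.4999 + 1.282·0.4854]² / 0.0121
  = [1.4446]² / 0.0121
  = 172.47
Round up → n = 173.

n = 173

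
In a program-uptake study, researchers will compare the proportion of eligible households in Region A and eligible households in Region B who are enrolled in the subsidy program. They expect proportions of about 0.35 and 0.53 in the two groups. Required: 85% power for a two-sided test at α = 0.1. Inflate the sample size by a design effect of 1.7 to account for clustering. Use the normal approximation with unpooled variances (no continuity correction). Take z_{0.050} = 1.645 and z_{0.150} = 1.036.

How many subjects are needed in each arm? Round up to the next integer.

n = 180 per group

n = (z_{α/2} + z_β)² · [p₁(1−p₁) + p₂(1−p₂)] / (p₁ − p₂)²
  = (1.645 + 1.036)² · (0.35·0.65 + 0.53·0.47) / (-0.18)²
  = (2.681)² · (0.2275 + 0.2491) / 0.0324
  = 7.1878 · 0.4766 / 0.0324
  = 105.73
Design effect: 1.7 × 105.73 = 179.74.
Round up → n = 180 per group.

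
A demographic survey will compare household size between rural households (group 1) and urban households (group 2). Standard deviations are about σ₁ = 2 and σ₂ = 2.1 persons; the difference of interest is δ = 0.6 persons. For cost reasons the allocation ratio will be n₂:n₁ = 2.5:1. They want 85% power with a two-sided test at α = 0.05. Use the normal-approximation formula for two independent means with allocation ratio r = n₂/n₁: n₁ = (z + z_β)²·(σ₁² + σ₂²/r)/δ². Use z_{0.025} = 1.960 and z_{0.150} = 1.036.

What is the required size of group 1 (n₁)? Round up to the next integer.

n₁ = 144

n₁ = (z_{α/2} + z_β)² · (σ₁² + σ₂²/r) / δ²
   = (1.960 + 1.036)² · (2² + 2.1²/2.5) / 0.6²
   = 8.9760 · (4 + 1.764) / 0.36
   = 8.9760 · 5.764 / 0.36
   = 143.72
Round up → n₁ = 144; n₂ = r·n₁ = 2.5 × 144 = 360.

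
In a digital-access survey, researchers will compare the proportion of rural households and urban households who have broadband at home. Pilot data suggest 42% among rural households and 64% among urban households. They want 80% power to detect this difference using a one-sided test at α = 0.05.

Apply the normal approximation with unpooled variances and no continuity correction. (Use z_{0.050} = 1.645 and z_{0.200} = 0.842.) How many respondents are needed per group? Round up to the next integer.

n = (z_α + z_β)² · [p₁(1−p₁) + p₂(1−p₂)] / (p₁ − p₂)²
  = (1.645 + 0.842)² · (0.42·0.58 + 0.64·0.36) / (-0.22)²
  = (2.487)² · (0.2436 + 0.2304) / 0.0484
  = 6.1852 · 0.4740 / 0.0484
  = 60.57
Round up → n = 61 per group.

n = 61 per group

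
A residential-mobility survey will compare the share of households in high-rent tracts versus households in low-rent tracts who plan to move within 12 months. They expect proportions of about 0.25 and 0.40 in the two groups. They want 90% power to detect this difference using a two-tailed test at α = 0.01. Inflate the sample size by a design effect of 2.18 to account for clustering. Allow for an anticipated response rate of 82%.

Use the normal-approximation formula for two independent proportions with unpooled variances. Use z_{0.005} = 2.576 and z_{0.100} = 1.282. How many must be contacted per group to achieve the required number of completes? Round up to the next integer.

n = 752 per group

n = (z_{α/2} + z_β)² · [p₁(1−p₁) + p₂(1−p₂)] / (p₁ − p₂)²
  = (2.576 + 1.282)² · (0.25·0.75 + 0.40·0.60) / (-0.15)²
  = (3.858)² · (0.1875 + 0.2400) / 0.0225
  = 14.8842 · 0.4275 / 0.0225
  = 282.80
Design effect: 2.18 × 282.80 = 616.50.
Adjust for 82% response: 616.50 / 0.82 = 751.83.
Round up → n = 752 per group.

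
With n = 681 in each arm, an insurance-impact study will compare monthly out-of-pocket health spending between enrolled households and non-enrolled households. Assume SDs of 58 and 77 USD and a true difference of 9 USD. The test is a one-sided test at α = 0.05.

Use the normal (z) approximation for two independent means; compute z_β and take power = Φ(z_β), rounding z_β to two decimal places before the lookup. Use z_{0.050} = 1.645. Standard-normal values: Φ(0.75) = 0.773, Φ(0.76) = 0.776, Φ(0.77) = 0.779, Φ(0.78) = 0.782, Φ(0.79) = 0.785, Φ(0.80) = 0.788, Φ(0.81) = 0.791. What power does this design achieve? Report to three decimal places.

Power ≈ 0.785

z_β = δ·√(n/(σ₁²+σ₂²)) − z_α
    = 9 · √(681/9293) − 1.645
    = 9 · 0.27070 − 1.645
    = 2.4363 − 1.645 = 0.7913 → 0.79
Power = Φ(0.79) = 0.785.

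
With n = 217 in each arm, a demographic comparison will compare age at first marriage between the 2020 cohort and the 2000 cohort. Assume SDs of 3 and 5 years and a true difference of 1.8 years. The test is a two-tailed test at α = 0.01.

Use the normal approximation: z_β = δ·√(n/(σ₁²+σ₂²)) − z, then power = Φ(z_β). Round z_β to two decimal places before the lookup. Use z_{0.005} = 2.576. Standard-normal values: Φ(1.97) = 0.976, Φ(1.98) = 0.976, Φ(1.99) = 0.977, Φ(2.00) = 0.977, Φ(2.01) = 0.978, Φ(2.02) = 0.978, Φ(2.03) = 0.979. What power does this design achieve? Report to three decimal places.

z_β = δ·√(n/(σ₁²+σ₂²)) − z_{α/2}
    = 1.8 · √(217/34) − 2.576
    = 1.8 · 2.52633 − 2.576
    = 4.5474 − 2.576 = 1.9714 → 1.97
Power = Φ(1.97) = 0.976.

Power ≈ 0.976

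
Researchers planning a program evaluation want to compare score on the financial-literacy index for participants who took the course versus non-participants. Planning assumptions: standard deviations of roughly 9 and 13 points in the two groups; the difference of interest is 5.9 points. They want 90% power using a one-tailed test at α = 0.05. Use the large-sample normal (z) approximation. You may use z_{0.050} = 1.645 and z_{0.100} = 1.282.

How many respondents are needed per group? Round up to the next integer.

n = 62 per group

n = (z_α + z_β)² · (σ₁² + σ₂²) / δ²
  = (1.645 + 1.282)² · (9² + 13² = 250) / 5.9²
  = 8.5673 · 250 / 34.81
  = 61.53
Round up → n = 62 per group.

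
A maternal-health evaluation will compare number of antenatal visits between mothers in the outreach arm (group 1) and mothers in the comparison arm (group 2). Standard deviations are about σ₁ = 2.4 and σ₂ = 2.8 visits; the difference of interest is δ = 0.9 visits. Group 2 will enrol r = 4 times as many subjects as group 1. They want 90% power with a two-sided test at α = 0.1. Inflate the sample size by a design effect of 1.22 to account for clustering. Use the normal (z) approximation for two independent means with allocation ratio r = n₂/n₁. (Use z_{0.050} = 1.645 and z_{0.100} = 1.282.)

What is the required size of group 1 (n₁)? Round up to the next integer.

n₁ = 100

n₁ = (z_{α/2} + z_β)² · (σ₁² + σ₂²/r) / δ²
   = (1.645 + 1.282)² · (2.4² + 2.8²/4) / 0.9²
   = 8.5673 · (5.76 + 1.96) / 0.81
   = 8.5673 · 7.72 / 0.81
   = 81.65
Design effect: 1.22 × 81.65 = 99.62.
Round up → n₁ = 100; n₂ = r·n₁ = 4 × 100 = 400.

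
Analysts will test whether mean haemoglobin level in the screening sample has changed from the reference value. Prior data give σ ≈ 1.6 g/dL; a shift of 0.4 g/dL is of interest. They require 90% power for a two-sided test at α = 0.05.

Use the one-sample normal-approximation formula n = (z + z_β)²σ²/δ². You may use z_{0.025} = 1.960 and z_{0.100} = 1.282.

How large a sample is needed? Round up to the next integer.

n = 169

n = (z_{α/2} + z_β)² · σ² / δ²
  = (1.960 + 1.282)² · 1.6² / 0.4²
  = 10.5106 · 2.56 / 0.16
  = 168.17
Round up → n = 169.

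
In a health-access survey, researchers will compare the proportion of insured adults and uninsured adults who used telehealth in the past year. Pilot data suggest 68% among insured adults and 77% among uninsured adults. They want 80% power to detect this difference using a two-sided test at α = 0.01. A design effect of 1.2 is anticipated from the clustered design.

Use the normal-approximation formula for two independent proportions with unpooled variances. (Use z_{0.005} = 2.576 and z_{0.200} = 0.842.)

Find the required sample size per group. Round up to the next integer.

n = 684 per group

n = (z_{α/2} + z_β)² · [p₁(1−p₁) + p₂(1−p₂)] / (p₁ − p₂)²
  = (2.576 + 0.842)² · (0.68·0.32 + 0.77·0.23) / (-0.09)²
  = (3.418)² · (0.2176 + 0.1771) / 0.0081
  = 11.6827 · 0.3947 / 0.0081
  = 569.28
Design effect: 1.2 × 569.28 = 683.14.
Round up → n = 684 per group.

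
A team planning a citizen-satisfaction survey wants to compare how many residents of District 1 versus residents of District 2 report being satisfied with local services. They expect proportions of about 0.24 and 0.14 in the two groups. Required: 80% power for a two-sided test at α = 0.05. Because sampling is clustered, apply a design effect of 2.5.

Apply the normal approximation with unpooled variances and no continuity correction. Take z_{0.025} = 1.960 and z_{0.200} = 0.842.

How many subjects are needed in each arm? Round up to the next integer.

n = (z_{α/2} + z_β)² · [p₁(1−p₁) + p₂(1−p₂)] / (p₁ − p₂)²
  = (1.960 + 0.842)² · (0.24·0.76 + 0.14·0.86) / (0.10)²
  = (2.802)² · (0.1824 + 0.1204) / 0.0100
  = 7.8512 · 0.3028 / 0.0100
  = 237.73
Design effect: 2.5 × 237.73 = 594.34.
Round up → n = 595 per group.

n = 595 per group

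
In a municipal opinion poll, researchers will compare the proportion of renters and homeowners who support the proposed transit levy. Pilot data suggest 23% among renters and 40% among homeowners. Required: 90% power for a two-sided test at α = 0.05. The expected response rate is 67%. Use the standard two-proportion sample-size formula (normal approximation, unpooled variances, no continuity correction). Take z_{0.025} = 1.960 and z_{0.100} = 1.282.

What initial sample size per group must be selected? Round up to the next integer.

n = (z_{α/2} + z_β)² · [p₁(1−p₁) + p₂(1−p₂)] / (p₁ − p₂)²
  = (1.960 + 1.282)² · (0.23·0.77 + 0.40·0.60) / (-0.17)²
  = (3.242)² · (0.1771 + 0.2400) / 0.0289
  = 10.5106 · 0.4171 / 0.0289
  = 151.69
Adjust for 67% response: 151.69 / 0.67 = 226.41.
Round up → n = 227 per group.

n = 227 per group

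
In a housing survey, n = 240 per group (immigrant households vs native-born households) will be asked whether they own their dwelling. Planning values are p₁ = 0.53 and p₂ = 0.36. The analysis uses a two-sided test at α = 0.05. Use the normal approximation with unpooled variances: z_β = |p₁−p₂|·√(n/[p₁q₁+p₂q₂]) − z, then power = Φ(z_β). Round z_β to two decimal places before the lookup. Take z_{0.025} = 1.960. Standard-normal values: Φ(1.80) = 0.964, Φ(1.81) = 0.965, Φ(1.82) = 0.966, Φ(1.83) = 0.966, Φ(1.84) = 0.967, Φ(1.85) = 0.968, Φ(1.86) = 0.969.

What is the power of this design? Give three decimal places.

z_β = |p₁−p₂|·√(n/[p₁q₁+p₂q₂]) − z_{α/2}
    = 0.17 · √(240/0.4795) − 1.960
    = 0.17 · 22.3723 − 1.960
    = 3.8033 − 1.960 = 1.8433 → 1.84
Power = Φ(1.84) = 0.967.

Power ≈ 0.967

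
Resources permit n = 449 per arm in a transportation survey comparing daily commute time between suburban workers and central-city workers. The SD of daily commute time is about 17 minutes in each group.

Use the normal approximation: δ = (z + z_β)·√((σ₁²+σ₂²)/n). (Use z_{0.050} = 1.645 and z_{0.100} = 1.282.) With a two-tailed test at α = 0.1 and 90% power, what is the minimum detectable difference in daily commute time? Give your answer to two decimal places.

Minimum detectable difference ≈ 3.32 minutes

δ = (z_{α/2} + z_β) · √((σ₁²+σ₂²)/n)
  = (1.645 + 1.282) · √(578/449)
  = 2.927 · √1.2873
  = 2.927 · 1.1346
  = 3.3210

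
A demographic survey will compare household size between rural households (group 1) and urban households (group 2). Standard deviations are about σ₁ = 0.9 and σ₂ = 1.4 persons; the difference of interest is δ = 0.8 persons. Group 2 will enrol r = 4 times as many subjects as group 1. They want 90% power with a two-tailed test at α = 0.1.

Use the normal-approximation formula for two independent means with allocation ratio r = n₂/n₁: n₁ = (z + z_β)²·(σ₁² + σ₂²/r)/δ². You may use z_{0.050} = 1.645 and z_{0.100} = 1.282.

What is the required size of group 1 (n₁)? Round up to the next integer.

n₁ = 18

n₁ = (z_{α/2} + z_β)² · (σ₁² + σ₂²/r) / δ²
   = (1.645 + 1.282)² · (0.9² + 1.4²/4) / 0.8²
   = 8.5673 · (0.81 + 0.49) / 0.64
   = 8.5673 · 1.3 / 0.64
   = 17.40
Round up → n₁ = 18; n₂ = r·n₁ = 4 × 18 = 72.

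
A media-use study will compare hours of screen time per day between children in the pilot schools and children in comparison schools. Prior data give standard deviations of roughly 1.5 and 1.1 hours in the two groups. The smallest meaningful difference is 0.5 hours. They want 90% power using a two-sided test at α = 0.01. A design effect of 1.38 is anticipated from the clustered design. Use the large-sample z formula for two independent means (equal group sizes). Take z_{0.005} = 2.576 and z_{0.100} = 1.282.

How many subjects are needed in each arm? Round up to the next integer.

n = 285 per group

n = (z_{α/2} + z_β)² · (σ₁² + σ₂²) / δ²
  = (2.576 + 1.282)² · (1.5² + 1.1² = 3.46) / 0.5²
  = 14.8842 · 3.46 / 0.25
  = 206.00
Design effect: 1.38 × 206.00 = 284.28.
Round up → n = 285 per group.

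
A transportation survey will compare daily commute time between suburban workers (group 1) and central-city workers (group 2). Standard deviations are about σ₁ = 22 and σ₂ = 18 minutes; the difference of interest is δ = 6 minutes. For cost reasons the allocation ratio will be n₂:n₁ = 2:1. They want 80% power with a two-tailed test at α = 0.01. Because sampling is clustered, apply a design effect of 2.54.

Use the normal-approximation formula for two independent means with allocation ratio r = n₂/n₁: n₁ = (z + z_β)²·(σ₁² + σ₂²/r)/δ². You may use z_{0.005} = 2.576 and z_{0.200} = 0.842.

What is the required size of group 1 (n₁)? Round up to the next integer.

n₁ = (z_{α/2} + z_β)² · (σ₁² + σ₂²/r) / δ²
   = (2.576 + 0.842)² · (22² + 18²/2) / 6²
   = 11.6827 · (484 + 162) / 36
   = 11.6827 · 646 / 36
   = 209.64
Design effect: 2.54 × 209.64 = 532.49.
Round up → n₁ = 533; n₂ = r·n₁ = 2 × 533 = 1066.

n₁ = 533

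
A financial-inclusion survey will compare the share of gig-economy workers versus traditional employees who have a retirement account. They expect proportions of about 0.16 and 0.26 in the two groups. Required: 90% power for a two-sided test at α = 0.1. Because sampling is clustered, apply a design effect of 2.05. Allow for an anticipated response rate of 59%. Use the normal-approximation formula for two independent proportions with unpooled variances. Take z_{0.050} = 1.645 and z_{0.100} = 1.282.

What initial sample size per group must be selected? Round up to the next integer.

n = (z_{α/2} + z_β)² · [p₁(1−p₁) + p₂(1−p₂)] / (p₁ − p₂)²
  = (1.645 + 1.282)² · (0.16·0.84 + 0.26·0.74) / (-0.10)²
  = (2.927)² · (0.1344 + 0.1924) / 0.0100
  = 8.5673 · 0.3268 / 0.0100
  = 279.98
Design effect: 2.05 × 279.98 = 573.96.
Adjust for 59% response: 573.96 / 0.59 = 972.81.
Round up → n = 973 per group.

n = 973 per group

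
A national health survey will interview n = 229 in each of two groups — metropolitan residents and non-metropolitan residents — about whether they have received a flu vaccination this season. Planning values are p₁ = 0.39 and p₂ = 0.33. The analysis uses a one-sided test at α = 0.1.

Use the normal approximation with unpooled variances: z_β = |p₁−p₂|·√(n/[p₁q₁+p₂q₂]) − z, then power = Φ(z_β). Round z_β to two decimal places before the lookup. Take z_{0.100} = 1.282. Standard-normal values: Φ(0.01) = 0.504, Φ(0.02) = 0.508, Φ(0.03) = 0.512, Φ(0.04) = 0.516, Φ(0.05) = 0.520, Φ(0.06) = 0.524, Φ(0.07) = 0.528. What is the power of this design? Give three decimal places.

z_β = |p₁−p₂|·√(n/[p₁q₁+p₂q₂]) − z_α
    = 0.06 · √(229/0.4590) − 1.282
    = 0.06 · 22.3363 − 1.282
    = 1.3402 − 1.282 = 0.0582 → 0.06
Power = Φ(0.06) = 0.524.

Power ≈ 0.524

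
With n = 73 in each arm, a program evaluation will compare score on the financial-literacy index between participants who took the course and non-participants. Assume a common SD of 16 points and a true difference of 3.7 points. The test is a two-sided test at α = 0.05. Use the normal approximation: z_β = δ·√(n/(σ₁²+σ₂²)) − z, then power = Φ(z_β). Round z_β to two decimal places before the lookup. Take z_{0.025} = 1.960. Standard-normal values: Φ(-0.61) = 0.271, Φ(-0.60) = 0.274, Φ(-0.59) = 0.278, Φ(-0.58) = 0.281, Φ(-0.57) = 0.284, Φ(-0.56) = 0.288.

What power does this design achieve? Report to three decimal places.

Power ≈ 0.288

z_β = δ·√(n/(σ₁²+σ₂²)) − z_{α/2}
    = 3.7 · √(73/512) − 1.960
    = 3.7 · 0.37760 − 1.960
    = 1.3971 − 1.960 = -0.5629 → -0.56
Power = Φ(-0.56) = 0.288.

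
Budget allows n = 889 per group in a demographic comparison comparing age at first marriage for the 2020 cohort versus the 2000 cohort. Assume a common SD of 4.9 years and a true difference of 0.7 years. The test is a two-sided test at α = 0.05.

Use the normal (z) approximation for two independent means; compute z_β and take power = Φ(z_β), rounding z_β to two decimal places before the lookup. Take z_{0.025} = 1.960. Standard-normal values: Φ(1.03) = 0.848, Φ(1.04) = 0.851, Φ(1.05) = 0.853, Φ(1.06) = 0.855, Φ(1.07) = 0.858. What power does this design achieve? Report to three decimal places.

Power ≈ 0.853

z_β = δ·√(n/(σ₁²+σ₂²)) − z_{α/2}
    = 0.7 · √(889/48.02) − 1.960
    = 0.7 · 4.30269 − 1.960
    = 3.0119 − 1.960 = 1.0519 → 1.05
Power = Φ(1.05) = 0.853.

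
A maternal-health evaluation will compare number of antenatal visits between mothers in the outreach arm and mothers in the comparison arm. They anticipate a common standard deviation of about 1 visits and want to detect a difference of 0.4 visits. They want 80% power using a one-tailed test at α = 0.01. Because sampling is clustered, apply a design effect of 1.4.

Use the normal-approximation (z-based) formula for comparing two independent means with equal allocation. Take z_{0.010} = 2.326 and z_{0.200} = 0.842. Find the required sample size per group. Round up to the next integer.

n = 176 per group

n = (z_α + z_β)² · (σ₁² + σ₂²) / δ²
  = (2.326 + 0.842)² · (2·1² = 2) / 0.4²
  = 10.0362 · 2 / 0.16
  = 125.45
Design effect: 1.4 × 125.45 = 175.63.
Round up → n = 176 per group.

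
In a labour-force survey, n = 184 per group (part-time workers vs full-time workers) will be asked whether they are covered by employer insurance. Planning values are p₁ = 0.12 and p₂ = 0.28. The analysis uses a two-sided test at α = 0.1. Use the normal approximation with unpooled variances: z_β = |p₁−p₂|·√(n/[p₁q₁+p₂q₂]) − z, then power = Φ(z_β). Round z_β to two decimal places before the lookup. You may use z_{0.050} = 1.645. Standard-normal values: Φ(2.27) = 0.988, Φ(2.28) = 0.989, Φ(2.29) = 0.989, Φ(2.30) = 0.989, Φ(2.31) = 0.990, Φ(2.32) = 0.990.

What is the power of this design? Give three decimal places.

Power ≈ 0.988

z_β = |p₁−p₂|·√(n/[p₁q₁+p₂q₂]) − z_{α/2}
    = 0.16 · √(184/0.3072) − 1.645
    = 0.16 · 24.4736 − 1.645
    = 3.9158 − 1.645 = 2.2708 → 2.27
Power = Φ(2.27) = 0.988.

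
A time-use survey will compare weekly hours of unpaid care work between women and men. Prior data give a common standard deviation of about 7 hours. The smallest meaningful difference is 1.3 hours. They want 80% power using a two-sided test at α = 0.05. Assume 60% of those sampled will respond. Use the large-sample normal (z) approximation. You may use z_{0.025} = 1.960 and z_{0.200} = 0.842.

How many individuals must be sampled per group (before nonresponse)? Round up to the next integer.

n = 759 per group

n = (z_{α/2} + z_β)² · (σ₁² + σ₂²) / δ²
  = (1.960 + 0.842)² · (2·7² = 98) / 1.3²
  = 7.8512 · 98 / 1.69
  = 455.28
Adjust for 60% response: 455.28 / 0.60 = 758.79.
Round up → n = 759 per group.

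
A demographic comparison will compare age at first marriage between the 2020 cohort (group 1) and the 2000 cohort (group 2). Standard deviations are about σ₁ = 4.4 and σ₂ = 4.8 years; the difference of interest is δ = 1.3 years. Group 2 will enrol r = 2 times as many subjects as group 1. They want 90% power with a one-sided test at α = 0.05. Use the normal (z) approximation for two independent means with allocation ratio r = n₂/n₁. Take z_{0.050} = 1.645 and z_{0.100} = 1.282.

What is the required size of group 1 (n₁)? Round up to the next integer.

n₁ = (z_α + z_β)² · (σ₁² + σ₂²/r) / δ²
   = (1.645 + 1.282)² · (4.4² + 4.8²/2) / 1.3²
   = 8.5673 · (19.36 + 11.52) / 1.69
   = 8.5673 · 30.88 / 1.69
   = 156.54
Round up → n₁ = 157; n₂ = r·n₁ = 2 × 157 = 314.

n₁ = 157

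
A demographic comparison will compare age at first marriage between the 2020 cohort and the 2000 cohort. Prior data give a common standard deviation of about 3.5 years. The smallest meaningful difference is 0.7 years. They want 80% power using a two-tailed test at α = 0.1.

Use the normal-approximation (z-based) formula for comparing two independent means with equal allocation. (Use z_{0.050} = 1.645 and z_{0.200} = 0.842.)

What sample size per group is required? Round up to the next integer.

n = (z_{α/2} + z_β)² · (σ₁² + σ₂²) / δ²
  = (1.645 + 0.842)² · (2·3.5² = 24.5) / 0.7²
  = 6.1852 · 24.5 / 0.49
  = 309.26
Round up → n = 310 per group.

n = 310 per group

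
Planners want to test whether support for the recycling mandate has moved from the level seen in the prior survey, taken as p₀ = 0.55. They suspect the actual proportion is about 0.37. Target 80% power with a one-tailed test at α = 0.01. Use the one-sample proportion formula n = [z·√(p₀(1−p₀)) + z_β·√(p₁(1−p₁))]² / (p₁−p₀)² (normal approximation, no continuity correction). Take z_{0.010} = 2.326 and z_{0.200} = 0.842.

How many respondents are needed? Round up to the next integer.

n = 76

n = [z_α·√(p₀q₀) + z_β·√(p₁q₁)]² / (p₁ − p₀)²
  = [2.326·√(0.55·0.45) + 0.842·√(0.37·0.63)]² / (-0.18)²
  = [2.326·0.4975 + 0.842·0.4828]² / 0.0324
  = [1.5637]² / 0.0324
  = 75.47
Round up → n = 76.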